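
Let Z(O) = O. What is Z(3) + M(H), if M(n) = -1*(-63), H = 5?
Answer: 66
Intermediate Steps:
M(n) = 63
Z(3) + M(H) = 3 + 63 = 66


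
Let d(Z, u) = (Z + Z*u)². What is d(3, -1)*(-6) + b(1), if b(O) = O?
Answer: 1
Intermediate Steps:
d(3, -1)*(-6) + b(1) = (3²*(1 - 1)²)*(-6) + 1 = (9*0²)*(-6) + 1 = (9*0)*(-6) + 1 = 0*(-6) + 1 = 0 + 1 = 1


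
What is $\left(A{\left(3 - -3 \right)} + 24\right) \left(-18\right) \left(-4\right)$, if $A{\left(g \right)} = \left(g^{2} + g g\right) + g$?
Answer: $7344$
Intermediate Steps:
$A{\left(g \right)} = g + 2 g^{2}$ ($A{\left(g \right)} = \left(g^{2} + g^{2}\right) + g = 2 g^{2} + g = g + 2 g^{2}$)
$\left(A{\left(3 - -3 \right)} + 24\right) \left(-18\right) \left(-4\right) = \left(\left(3 - -3\right) \left(1 + 2 \left(3 - -3\right)\right) + 24\right) \left(-18\right) \left(-4\right) = \left(\left(3 + 3\right) \left(1 + 2 \left(3 + 3\right)\right) + 24\right) \left(-18\right) \left(-4\right) = \left(6 \left(1 + 2 \cdot 6\right) + 24\right) \left(-18\right) \left(-4\right) = \left(6 \left(1 + 12\right) + 24\right) \left(-18\right) \left(-4\right) = \left(6 \cdot 13 + 24\right) \left(-18\right) \left(-4\right) = \left(78 + 24\right) \left(-18\right) \left(-4\right) = 102 \left(-18\right) \left(-4\right) = \left(-1836\right) \left(-4\right) = 7344$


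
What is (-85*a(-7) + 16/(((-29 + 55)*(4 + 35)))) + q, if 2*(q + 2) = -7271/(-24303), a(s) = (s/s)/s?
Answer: 197577433/19166966 ≈ 10.308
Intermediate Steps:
a(s) = 1/s
q = -89941/48606 (q = -2 + (-7271/(-24303))/2 = -2 + (-7271*(-1/24303))/2 = -2 + (1/2)*(7271/24303) = -2 + 7271/48606 = -89941/48606 ≈ -1.8504)
(-85*a(-7) + 16/(((-29 + 55)*(4 + 35)))) + q = (-85/(-7) + 16/(((-29 + 55)*(4 + 35)))) - 89941/48606 = (-85*(-1/7) + 16/((26*39))) - 89941/48606 = (85/7 + 16/1014) - 89941/48606 = (85/7 + 16*(1/1014)) - 89941/48606 = (85/7 + 8/507) - 89941/48606 = 43151/3549 - 89941/48606 = 197577433/19166966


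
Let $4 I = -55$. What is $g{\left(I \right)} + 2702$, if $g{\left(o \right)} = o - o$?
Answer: $2702$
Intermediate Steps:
$I = - \frac{55}{4}$ ($I = \frac{1}{4} \left(-55\right) = - \frac{55}{4} \approx -13.75$)
$g{\left(o \right)} = 0$
$g{\left(I \right)} + 2702 = 0 + 2702 = 2702$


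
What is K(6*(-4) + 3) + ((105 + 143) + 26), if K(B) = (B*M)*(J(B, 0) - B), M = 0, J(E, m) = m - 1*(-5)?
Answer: 274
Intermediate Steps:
J(E, m) = 5 + m (J(E, m) = m + 5 = 5 + m)
K(B) = 0 (K(B) = (B*0)*((5 + 0) - B) = 0*(5 - B) = 0)
K(6*(-4) + 3) + ((105 + 143) + 26) = 0 + ((105 + 143) + 26) = 0 + (248 + 26) = 0 + 274 = 274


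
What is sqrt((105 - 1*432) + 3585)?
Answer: 3*sqrt(362) ≈ 57.079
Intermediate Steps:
sqrt((105 - 1*432) + 3585) = sqrt((105 - 432) + 3585) = sqrt(-327 + 3585) = sqrt(3258) = 3*sqrt(362)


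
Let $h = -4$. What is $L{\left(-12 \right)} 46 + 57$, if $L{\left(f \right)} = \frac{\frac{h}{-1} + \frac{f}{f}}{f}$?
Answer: $\frac{227}{6} \approx 37.833$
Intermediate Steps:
$L{\left(f \right)} = \frac{5}{f}$ ($L{\left(f \right)} = \frac{- \frac{4}{-1} + \frac{f}{f}}{f} = \frac{\left(-4\right) \left(-1\right) + 1}{f} = \frac{4 + 1}{f} = \frac{5}{f}$)
$L{\left(-12 \right)} 46 + 57 = \frac{5}{-12} \cdot 46 + 57 = 5 \left(- \frac{1}{12}\right) 46 + 57 = \left(- \frac{5}{12}\right) 46 + 57 = - \frac{115}{6} + 57 = \frac{227}{6}$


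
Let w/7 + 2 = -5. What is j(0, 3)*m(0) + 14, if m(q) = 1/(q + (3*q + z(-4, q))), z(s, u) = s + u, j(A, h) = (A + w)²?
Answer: -2345/4 ≈ -586.25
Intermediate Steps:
w = -49 (w = -14 + 7*(-5) = -14 - 35 = -49)
j(A, h) = (-49 + A)² (j(A, h) = (A - 49)² = (-49 + A)²)
m(q) = 1/(-4 + 5*q) (m(q) = 1/(q + (3*q + (-4 + q))) = 1/(q + (-4 + 4*q)) = 1/(-4 + 5*q))
j(0, 3)*m(0) + 14 = (-49 + 0)²/(-4 + 5*0) + 14 = (-49)²/(-4 + 0) + 14 = 2401/(-4) + 14 = 2401*(-¼) + 14 = -2401/4 + 14 = -2345/4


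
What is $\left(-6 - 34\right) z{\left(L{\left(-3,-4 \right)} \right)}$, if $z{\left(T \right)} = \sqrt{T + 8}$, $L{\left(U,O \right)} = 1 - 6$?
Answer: $- 40 \sqrt{3} \approx -69.282$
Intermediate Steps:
$L{\left(U,O \right)} = -5$ ($L{\left(U,O \right)} = 1 - 6 = -5$)
$z{\left(T \right)} = \sqrt{8 + T}$
$\left(-6 - 34\right) z{\left(L{\left(-3,-4 \right)} \right)} = \left(-6 - 34\right) \sqrt{8 - 5} = - 40 \sqrt{3}$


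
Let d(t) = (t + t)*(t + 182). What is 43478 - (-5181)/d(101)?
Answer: 2485468529/57166 ≈ 43478.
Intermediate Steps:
d(t) = 2*t*(182 + t) (d(t) = (2*t)*(182 + t) = 2*t*(182 + t))
43478 - (-5181)/d(101) = 43478 - (-5181)/(2*101*(182 + 101)) = 43478 - (-5181)/(2*101*283) = 43478 - (-5181)/57166 = 43478 - 1*(-5181/57166) = 43478 + 5181/57166 = 2485468529/57166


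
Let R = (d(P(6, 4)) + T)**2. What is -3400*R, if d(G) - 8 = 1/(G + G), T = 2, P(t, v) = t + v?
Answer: -686817/2 ≈ -3.4341e+5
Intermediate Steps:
d(G) = 8 + 1/(2*G) (d(G) = 8 + 1/(G + G) = 8 + 1/(2*G))
R = 40401/400 (R = ((8 + 1/(2*(6 + 4))) + 2)**2 = ((8 + (1/2)/10) + 2)**2 = ((8 + (1/2)*(1/10)) + 2)**2 = ((8 + 1/20) + 2)**2 = (161/20 + 2)**2 = (201/20)**2 = 40401/400 ≈ 101.00)
-3400*R = -3400*40401/400 = -686817/2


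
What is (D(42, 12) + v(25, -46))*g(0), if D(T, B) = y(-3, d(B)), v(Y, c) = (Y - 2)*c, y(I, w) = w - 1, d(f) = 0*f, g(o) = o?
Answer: 0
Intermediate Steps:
d(f) = 0
y(I, w) = -1 + w
v(Y, c) = c*(-2 + Y) (v(Y, c) = (-2 + Y)*c = c*(-2 + Y))
D(T, B) = -1 (D(T, B) = -1 + 0 = -1)
(D(42, 12) + v(25, -46))*g(0) = (-1 - 46*(-2 + 25))*0 = (-1 - 46*23)*0 = (-1 - 1058)*0 = -1059*0 = 0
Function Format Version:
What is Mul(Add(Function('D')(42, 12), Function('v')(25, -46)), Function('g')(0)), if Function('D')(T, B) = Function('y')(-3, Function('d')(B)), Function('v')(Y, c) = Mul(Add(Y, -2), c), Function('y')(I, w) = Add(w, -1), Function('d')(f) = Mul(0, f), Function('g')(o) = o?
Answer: 0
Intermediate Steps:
Function('d')(f) = 0
Function('y')(I, w) = Add(-1, w)
Function('v')(Y, c) = Mul(c, Add(-2, Y)) (Function('v')(Y, c) = Mul(Add(-2, Y), c) = Mul(c, Add(-2, Y)))
Function('D')(T, B) = -1 (Function('D')(T, B) = Add(-1, 0) = -1)
Mul(Add(Function('D')(42, 12), Function('v')(25, -46)), Function('g')(0)) = Mul(Add(-1, Mul(-46, Add(-2, 25))), 0) = Mul(Add(-1, Mul(-46, 23)), 0) = Mul(Add(-1, -1058), 0) = Mul(-1059, 0) = 0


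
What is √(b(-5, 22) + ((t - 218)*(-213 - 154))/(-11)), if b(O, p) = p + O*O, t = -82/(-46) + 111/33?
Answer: I*√451556309/253 ≈ 83.991*I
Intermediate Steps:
t = 1302/253 (t = -82*(-1/46) + 111*(1/33) = 41/23 + 37/11 = 1302/253 ≈ 5.1462)
b(O, p) = p + O²
√(b(-5, 22) + ((t - 218)*(-213 - 154))/(-11)) = √((22 + (-5)²) + ((1302/253 - 218)*(-213 - 154))/(-11)) = √((22 + 25) - 53852/253*(-367)*(-1/11)) = √(47 + (19763684/253)*(-1/11)) = √(47 - 19763684/2783) = √(-19632883/2783) = I*√451556309/253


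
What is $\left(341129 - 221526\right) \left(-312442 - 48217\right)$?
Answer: $-43135898377$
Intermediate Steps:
$\left(341129 - 221526\right) \left(-312442 - 48217\right) = 119603 \left(-360659\right) = -43135898377$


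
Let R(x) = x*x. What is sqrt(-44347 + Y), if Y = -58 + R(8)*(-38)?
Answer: I*sqrt(46837) ≈ 216.42*I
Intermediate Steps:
R(x) = x**2
Y = -2490 (Y = -58 + 8**2*(-38) = -58 + 64*(-38) = -58 - 2432 = -2490)
sqrt(-44347 + Y) = sqrt(-44347 - 2490) = sqrt(-46837) = I*sqrt(46837)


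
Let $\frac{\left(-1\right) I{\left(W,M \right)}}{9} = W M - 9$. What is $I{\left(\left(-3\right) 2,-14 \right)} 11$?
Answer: $-7425$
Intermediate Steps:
$I{\left(W,M \right)} = 81 - 9 M W$ ($I{\left(W,M \right)} = - 9 \left(W M - 9\right) = - 9 \left(M W - 9\right) = - 9 \left(-9 + M W\right) = 81 - 9 M W$)
$I{\left(\left(-3\right) 2,-14 \right)} 11 = \left(81 - - 126 \left(\left(-3\right) 2\right)\right) 11 = \left(81 - \left(-126\right) \left(-6\right)\right) 11 = \left(81 - 756\right) 11 = \left(-675\right) 11 = -7425$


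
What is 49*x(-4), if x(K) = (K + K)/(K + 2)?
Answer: 196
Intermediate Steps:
x(K) = 2*K/(2 + K) (x(K) = (2*K)/(2 + K) = 2*K/(2 + K))
49*x(-4) = 49*(2*(-4)/(2 - 4)) = 49*(2*(-4)/(-2)) = 49*(2*(-4)*(-½)) = 49*4 = 196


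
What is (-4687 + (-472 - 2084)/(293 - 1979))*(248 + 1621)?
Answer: -2460764649/281 ≈ -8.7572e+6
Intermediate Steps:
(-4687 + (-472 - 2084)/(293 - 1979))*(248 + 1621) = (-4687 - 2556/(-1686))*1869 = (-4687 - 2556*(-1/1686))*1869 = (-4687 + 426/281)*1869 = -1316621/281*1869 = -2460764649/281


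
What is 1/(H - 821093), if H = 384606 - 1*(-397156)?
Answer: -1/39331 ≈ -2.5425e-5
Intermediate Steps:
H = 781762 (H = 384606 + 397156 = 781762)
1/(H - 821093) = 1/(781762 - 821093) = 1/(-39331) = -1/39331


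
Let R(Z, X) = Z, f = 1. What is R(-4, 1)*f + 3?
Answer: -1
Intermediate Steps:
R(-4, 1)*f + 3 = -4*1 + 3 = -4 + 3 = -1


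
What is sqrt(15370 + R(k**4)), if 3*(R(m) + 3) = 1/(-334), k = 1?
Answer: 19*sqrt(42738306)/1002 ≈ 123.96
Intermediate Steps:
R(m) = -3007/1002 (R(m) = -3 + (1/3)/(-334) = -3 + (1/3)*(-1/334) = -3 - 1/1002 = -3007/1002)
sqrt(15370 + R(k**4)) = sqrt(15370 - 3007/1002) = sqrt(15397733/1002) = 19*sqrt(42738306)/1002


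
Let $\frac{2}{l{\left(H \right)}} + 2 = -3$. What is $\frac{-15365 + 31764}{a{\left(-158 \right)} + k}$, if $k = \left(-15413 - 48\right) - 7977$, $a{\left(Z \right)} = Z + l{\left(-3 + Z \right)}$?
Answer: $- \frac{81995}{117982} \approx -0.69498$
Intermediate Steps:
$l{\left(H \right)} = - \frac{2}{5}$ ($l{\left(H \right)} = \frac{2}{-2 - 3} = \frac{2}{-5} = 2 \left(- \frac{1}{5}\right) = - \frac{2}{5}$)
$a{\left(Z \right)} = - \frac{2}{5} + Z$ ($a{\left(Z \right)} = Z - \frac{2}{5} = - \frac{2}{5} + Z$)
$k = -23438$ ($k = -15461 - 7977 = -23438$)
$\frac{-15365 + 31764}{a{\left(-158 \right)} + k} = \frac{-15365 + 31764}{\left(- \frac{2}{5} - 158\right) - 23438} = \frac{16399}{- \frac{792}{5} - 23438} = \frac{16399}{- \frac{117982}{5}} = 16399 \left(- \frac{5}{117982}\right) = - \frac{81995}{117982}$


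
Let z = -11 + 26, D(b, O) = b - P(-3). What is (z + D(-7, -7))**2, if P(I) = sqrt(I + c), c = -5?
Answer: 56 - 32*I*sqrt(2) ≈ 56.0 - 45.255*I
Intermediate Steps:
P(I) = sqrt(-5 + I) (P(I) = sqrt(I - 5) = sqrt(-5 + I))
D(b, O) = b - 2*I*sqrt(2) (D(b, O) = b - sqrt(-5 - 3) = b - sqrt(-8) = b - 2*I*sqrt(2))
z = 15
(z + D(-7, -7))**2 = (15 + (-7 - 2*I*sqrt(2)))**2 = (8 - 2*I*sqrt(2))**2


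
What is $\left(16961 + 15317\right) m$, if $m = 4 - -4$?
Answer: $258224$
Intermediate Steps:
$m = 8$ ($m = 4 + 4 = 8$)
$\left(16961 + 15317\right) m = \left(16961 + 15317\right) 8 = 32278 \cdot 8 = 258224$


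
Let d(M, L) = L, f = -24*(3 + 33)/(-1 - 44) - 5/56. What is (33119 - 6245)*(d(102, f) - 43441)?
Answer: -163368779373/140 ≈ -1.1669e+9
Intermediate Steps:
f = 5351/280 (f = -24/((-45/36)) - 5*1/56 = -24/((-45*1/36)) - 5/56 = -24/(-5/4) - 5/56 = -24*(-⅘) - 5/56 = 96/5 - 5/56 = 5351/280 ≈ 19.111)
(33119 - 6245)*(d(102, f) - 43441) = (33119 - 6245)*(5351/280 - 43441) = 26874*(-12158129/280) = -163368779373/140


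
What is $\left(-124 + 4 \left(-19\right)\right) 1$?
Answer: $-200$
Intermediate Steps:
$\left(-124 + 4 \left(-19\right)\right) 1 = \left(-124 - 76\right) 1 = \left(-200\right) 1 = -200$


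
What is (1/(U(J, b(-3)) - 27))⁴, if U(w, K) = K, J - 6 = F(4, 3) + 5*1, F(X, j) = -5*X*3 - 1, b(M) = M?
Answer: 1/810000 ≈ 1.2346e-6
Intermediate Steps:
F(X, j) = -1 - 15*X (F(X, j) = -15*X - 1 = -1 - 15*X)
J = -50 (J = 6 + ((-1 - 15*4) + 5*1) = 6 + ((-1 - 60) + 5) = 6 + (-61 + 5) = 6 - 56 = -50)
(1/(U(J, b(-3)) - 27))⁴ = (1/(-3 - 27))⁴ = (1/(-30))⁴ = (-1/30)⁴ = 1/810000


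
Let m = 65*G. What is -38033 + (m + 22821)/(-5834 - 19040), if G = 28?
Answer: -946057483/24874 ≈ -38034.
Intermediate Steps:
m = 1820 (m = 65*28 = 1820)
-38033 + (m + 22821)/(-5834 - 19040) = -38033 + (1820 + 22821)/(-5834 - 19040) = -38033 + 24641/(-24874) = -38033 + 24641*(-1/24874) = -38033 - 24641/24874 = -946057483/24874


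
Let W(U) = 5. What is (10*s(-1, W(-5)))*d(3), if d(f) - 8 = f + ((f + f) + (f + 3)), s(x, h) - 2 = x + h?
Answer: 1380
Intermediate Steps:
s(x, h) = 2 + h + x (s(x, h) = 2 + (x + h) = 2 + (h + x) = 2 + h + x)
d(f) = 11 + 4*f (d(f) = 8 + (f + ((f + f) + (f + 3))) = 8 + (f + (2*f + (3 + f))) = 8 + (f + (3 + 3*f)) = 8 + (3 + 4*f) = 11 + 4*f)
(10*s(-1, W(-5)))*d(3) = (10*(2 + 5 - 1))*(11 + 4*3) = (10*6)*(11 + 12) = 60*23 = 1380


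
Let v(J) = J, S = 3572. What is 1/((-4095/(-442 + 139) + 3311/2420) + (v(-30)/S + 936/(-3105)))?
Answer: 1369129740/19952581499 ≈ 0.068619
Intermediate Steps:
1/((-4095/(-442 + 139) + 3311/2420) + (v(-30)/S + 936/(-3105))) = 1/((-4095/(-442 + 139) + 3311/2420) + (-30/3572 + 936/(-3105))) = 1/((-4095/(-303) + 3311*(1/2420)) + (-30*1/3572 + 936*(-1/3105))) = 1/((-4095*(-1/303) + 301/220) + (-15/1786 - 104/345)) = 1/((1365/101 + 301/220) - 190919/616170) = 1/(330701/22220 - 190919/616170) = 1/(19952581499/1369129740) = 1369129740/19952581499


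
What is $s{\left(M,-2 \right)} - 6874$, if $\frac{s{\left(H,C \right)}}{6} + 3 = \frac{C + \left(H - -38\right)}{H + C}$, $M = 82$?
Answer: $- \frac{137663}{20} \approx -6883.1$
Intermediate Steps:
$s{\left(H,C \right)} = -18 + \frac{6 \left(38 + C + H\right)}{C + H}$ ($s{\left(H,C \right)} = -18 + 6 \frac{C + \left(H - -38\right)}{H + C} = -18 + 6 \frac{C + \left(H + 38\right)}{C + H} = -18 + 6 \frac{C + \left(38 + H\right)}{C + H} = -18 + 6 \frac{38 + C + H}{C + H} = -18 + \frac{6 \left(38 + C + H\right)}{C + H}$)
$s{\left(M,-2 \right)} - 6874 = \frac{12 \left(19 - -2 - 82\right)}{-2 + 82} - 6874 = \frac{12 \left(19 + 2 - 82\right)}{80} - 6874 = 12 \cdot \frac{1}{80} \left(-61\right) - 6874 = - \frac{183}{20} - 6874 = - \frac{137663}{20}$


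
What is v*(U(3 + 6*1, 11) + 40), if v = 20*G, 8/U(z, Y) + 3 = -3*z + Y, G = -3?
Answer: -45120/19 ≈ -2374.7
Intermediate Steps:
U(z, Y) = 8/(-3 + Y - 3*z) (U(z, Y) = 8/(-3 + (-3*z + Y)) = 8/(-3 + (Y - 3*z)) = 8/(-3 + Y - 3*z))
v = -60 (v = 20*(-3) = -60)
v*(U(3 + 6*1, 11) + 40) = -60*(-8/(3 - 1*11 + 3*(3 + 6*1)) + 40) = -60*(-8/(3 - 11 + 3*(3 + 6)) + 40) = -60*(-8/(3 - 11 + 3*9) + 40) = -60*(-8/(3 - 11 + 27) + 40) = -60*(-8/19 + 40) = -60*752/19 = -45120/19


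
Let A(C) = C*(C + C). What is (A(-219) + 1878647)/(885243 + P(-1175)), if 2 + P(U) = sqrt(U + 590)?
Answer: 1747969436129/783651628666 - 5923707*I*sqrt(65)/783651628666 ≈ 2.2305 - 6.0943e-5*I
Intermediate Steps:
A(C) = 2*C**2 (A(C) = C*(2*C) = 2*C**2)
P(U) = -2 + sqrt(590 + U) (P(U) = -2 + sqrt(U + 590) = -2 + sqrt(590 + U))
(A(-219) + 1878647)/(885243 + P(-1175)) = (2*(-219)**2 + 1878647)/(885243 + (-2 + sqrt(590 - 1175))) = (2*47961 + 1878647)/(885243 + (-2 + sqrt(-585))) = (95922 + 1878647)/(885243 + (-2 + 3*I*sqrt(65))) = 1974569/(885241 + 3*I*sqrt(65))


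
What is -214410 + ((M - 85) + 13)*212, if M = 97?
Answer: -209110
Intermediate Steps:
-214410 + ((M - 85) + 13)*212 = -214410 + ((97 - 85) + 13)*212 = -214410 + (12 + 13)*212 = -214410 + 25*212 = -214410 + 5300 = -209110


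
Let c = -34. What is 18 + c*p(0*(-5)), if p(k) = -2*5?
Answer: 358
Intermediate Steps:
p(k) = -10
18 + c*p(0*(-5)) = 18 - 34*(-10) = 18 + 340 = 358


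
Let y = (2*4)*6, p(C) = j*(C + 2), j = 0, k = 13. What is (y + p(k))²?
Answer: 2304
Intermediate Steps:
p(C) = 0 (p(C) = 0*(C + 2) = 0*(2 + C) = 0)
y = 48 (y = 8*6 = 48)
(y + p(k))² = (48 + 0)² = 48² = 2304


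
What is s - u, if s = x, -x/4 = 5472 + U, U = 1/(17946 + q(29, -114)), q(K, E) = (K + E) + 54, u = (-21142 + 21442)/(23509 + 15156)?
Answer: -3032292285992/138536695 ≈ -21888.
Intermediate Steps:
u = 60/7733 (u = 300/38665 = 300*(1/38665) = 60/7733 ≈ 0.0077590)
q(K, E) = 54 + E + K (q(K, E) = (E + K) + 54 = 54 + E + K)
U = 1/17915 (U = 1/(17946 + (54 - 114 + 29)) = 1/(17946 - 31) = 1/17915 ≈ 5.5819e-5)
x = -392123524/17915 (x = -4*(5472 + 1/17915) = -4*98030881/17915 = -392123524/17915 ≈ -21888.)
s = -392123524/17915 ≈ -21888.
s - u = -392123524/17915 - 1*60/7733 = -392123524/17915 - 60/7733 = -3032292285992/138536695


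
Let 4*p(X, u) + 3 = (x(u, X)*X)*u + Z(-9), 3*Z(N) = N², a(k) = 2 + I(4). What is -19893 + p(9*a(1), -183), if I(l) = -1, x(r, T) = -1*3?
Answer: -74607/4 ≈ -18652.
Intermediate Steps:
x(r, T) = -3
a(k) = 1 (a(k) = 2 - 1 = 1)
Z(N) = N²/3
p(X, u) = 6 - 3*X*u/4 (p(X, u) = -¾ + ((-3*X)*u + (⅓)*(-9)²)/4 = -¾ + (-3*X*u + (⅓)*81)/4 = -¾ + (-3*X*u + 27)/4 = -¾ + (27 - 3*X*u)/4 = -¾ + (27/4 - 3*X*u/4) = 6 - 3*X*u/4)
-19893 + p(9*a(1), -183) = -19893 + (6 - ¾*9*1*(-183)) = -19893 + (6 - ¾*9*(-183)) = -19893 + (6 + 4941/4) = -19893 + 4965/4 = -74607/4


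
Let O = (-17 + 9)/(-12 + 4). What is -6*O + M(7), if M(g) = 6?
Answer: 0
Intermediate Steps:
O = 1 (O = -8/(-8) = -8*(-1/8) = 1)
-6*O + M(7) = -6*1 + 6 = -6 + 6 = 0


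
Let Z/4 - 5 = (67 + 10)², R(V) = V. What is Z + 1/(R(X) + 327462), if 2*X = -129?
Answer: 15542214122/654795 ≈ 23736.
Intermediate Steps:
X = -129/2 (X = (½)*(-129) = -129/2 ≈ -64.500)
Z = 23736 (Z = 20 + 4*(67 + 10)² = 20 + 4*77² = 20 + 4*5929 = 20 + 23716 = 23736)
Z + 1/(R(X) + 327462) = 23736 + 1/(-129/2 + 327462) = 23736 + 1/(654795/2) = 23736 + 2/654795 = 15542214122/654795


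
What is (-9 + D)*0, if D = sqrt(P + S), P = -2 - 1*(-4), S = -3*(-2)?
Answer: 0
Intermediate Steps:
S = 6
P = 2 (P = -2 + 4 = 2)
D = 2*sqrt(2) (D = sqrt(2 + 6) = sqrt(8) = 2*sqrt(2) ≈ 2.8284)
(-9 + D)*0 = (-9 + 2*sqrt(2))*0 = 0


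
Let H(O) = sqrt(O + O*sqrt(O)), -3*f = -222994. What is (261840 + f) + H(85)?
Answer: 1008514/3 + sqrt(85 + 85*sqrt(85)) ≈ 3.3620e+5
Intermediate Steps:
f = 222994/3 (f = -1/3*(-222994) = 222994/3 ≈ 74331.)
H(O) = sqrt(O + O**(3/2))
(261840 + f) + H(85) = (261840 + 222994/3) + sqrt(85 + 85**(3/2)) = 1008514/3 + sqrt(85 + 85*sqrt(85))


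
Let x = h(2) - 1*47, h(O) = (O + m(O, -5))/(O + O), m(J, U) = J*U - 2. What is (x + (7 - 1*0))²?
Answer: 7225/4 ≈ 1806.3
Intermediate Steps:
m(J, U) = -2 + J*U
h(O) = (-2 - 4*O)/(2*O) (h(O) = (O + (-2 + O*(-5)))/(O + O) = (O + (-2 - 5*O))/((2*O)) = (-2 - 4*O)*(1/(2*O)) = (-2 - 4*O)/(2*O))
x = -99/2 (x = (-2 - 1/2) - 1*47 = (-2 - 1*½) - 47 = (-2 - ½) - 47 = -5/2 - 47 = -99/2 ≈ -49.500)
(x + (7 - 1*0))² = (-99/2 + (7 - 1*0))² = (-99/2 + (7 + 0))² = (-99/2 + 7)² = (-85/2)² = 7225/4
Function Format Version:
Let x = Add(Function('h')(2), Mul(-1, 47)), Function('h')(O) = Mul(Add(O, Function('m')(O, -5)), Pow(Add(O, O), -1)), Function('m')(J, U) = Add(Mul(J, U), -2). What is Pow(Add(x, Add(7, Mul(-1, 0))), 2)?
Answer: Rational(7225, 4) ≈ 1806.3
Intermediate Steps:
Function('m')(J, U) = Add(-2, Mul(J, U))
Function('h')(O) = Mul(Rational(1, 2), Pow(O, -1), Add(-2, Mul(-4, O))) (Function('h')(O) = Mul(Add(O, Add(-2, Mul(O, -5))), Pow(Add(O, O), -1)) = Mul(Add(O, Add(-2, Mul(-5, O))), Pow(Mul(2, O), -1)) = Mul(Add(-2, Mul(-4, O)), Mul(Rational(1, 2), Pow(O, -1))) = Mul(Rational(1, 2), Pow(O, -1), Add(-2, Mul(-4, O))))
x = Rational(-99, 2) (x = Add(Add(-2, Mul(-1, Pow(2, -1))), Mul(-1, 47)) = Add(Add(-2, Mul(-1, Rational(1, 2))), -47) = Add(Add(-2, Rational(-1, 2)), -47) = Add(Rational(-5, 2), -47) = Rational(-99, 2) ≈ -49.500)
Pow(Add(x, Add(7, Mul(-1, 0))), 2) = Pow(Add(Rational(-99, 2), Add(7, Mul(-1, 0))), 2) = Pow(Add(Rational(-99, 2), Add(7, 0)), 2) = Pow(Add(Rational(-99, 2), 7), 2) = Pow(Rational(-85, 2), 2) = Rational(7225, 4)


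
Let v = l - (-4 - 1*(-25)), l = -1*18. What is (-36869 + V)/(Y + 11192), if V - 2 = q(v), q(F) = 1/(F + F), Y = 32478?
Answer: -2875627/3406260 ≈ -0.84422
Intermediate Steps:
l = -18
v = -39 (v = -18 - (-4 - 1*(-25)) = -18 - (-4 + 25) = -18 - 1*21 = -18 - 21 = -39)
q(F) = 1/(2*F)
V = 155/78 (V = 2 + (½)/(-39) = 2 + (½)*(-1/39) = 2 - 1/78 = 155/78 ≈ 1.9872)
(-36869 + V)/(Y + 11192) = (-36869 + 155/78)/(32478 + 11192) = -2875627/78/43670 = -2875627/78*1/43670 = -2875627/3406260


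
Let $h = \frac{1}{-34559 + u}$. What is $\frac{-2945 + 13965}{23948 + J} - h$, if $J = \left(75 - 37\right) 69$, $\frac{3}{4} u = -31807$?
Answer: $\frac{254465281}{613514585} \approx 0.41477$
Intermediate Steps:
$u = - \frac{127228}{3}$ ($u = \frac{4}{3} \left(-31807\right) = - \frac{127228}{3} \approx -42409.0$)
$J = 2622$ ($J = 38 \cdot 69 = 2622$)
$h = - \frac{3}{230905}$ ($h = \frac{1}{-34559 - \frac{127228}{3}} = \frac{1}{- \frac{230905}{3}} = - \frac{3}{230905} \approx -1.2992 \cdot 10^{-5}$)
$\frac{-2945 + 13965}{23948 + J} - h = \frac{-2945 + 13965}{23948 + 2622} - - \frac{3}{230905} = \frac{11020}{26570} + \frac{3}{230905} = 11020 \cdot \frac{1}{26570} + \frac{3}{230905} = \frac{1102}{2657} + \frac{3}{230905} = \frac{254465281}{613514585}$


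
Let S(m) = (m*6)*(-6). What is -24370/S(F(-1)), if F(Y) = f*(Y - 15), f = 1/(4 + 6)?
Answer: -60925/144 ≈ -423.09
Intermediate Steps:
f = ⅒ (f = 1/10 = ⅒ ≈ 0.10000)
F(Y) = -3/2 + Y/10 (F(Y) = (Y - 15)/10 = (-15 + Y)/10 = -3/2 + Y/10)
S(m) = -36*m (S(m) = (6*m)*(-6) = -36*m)
-24370/S(F(-1)) = -24370*(-1/(36*(-3/2 + (⅒)*(-1)))) = -24370*(-1/(36*(-3/2 - ⅒))) = -24370/((-36*(-8/5))) = -24370/288/5 = -24370*5/288 = -60925/144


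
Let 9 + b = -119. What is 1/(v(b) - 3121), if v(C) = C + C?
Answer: -1/3377 ≈ -0.00029612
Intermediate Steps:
b = -128 (b = -9 - 119 = -128)
v(C) = 2*C
1/(v(b) - 3121) = 1/(2*(-128) - 3121) = 1/(-256 - 3121) = 1/(-3377) = -1/3377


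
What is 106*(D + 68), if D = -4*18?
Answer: -424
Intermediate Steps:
D = -72
106*(D + 68) = 106*(-72 + 68) = 106*(-4) = -424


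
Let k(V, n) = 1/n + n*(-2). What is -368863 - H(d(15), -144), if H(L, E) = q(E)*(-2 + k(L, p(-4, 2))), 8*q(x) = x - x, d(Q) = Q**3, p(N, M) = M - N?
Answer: -368863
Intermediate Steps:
q(x) = 0 (q(x) = (x - x)/8 = (1/8)*0 = 0)
k(V, n) = 1/n - 2*n
H(L, E) = 0 (H(L, E) = 0*(-2 + (1/(2 - 1*(-4)) - 2*(2 - 1*(-4)))) = 0*(-2 + (1/(2 + 4) - 2*(2 + 4))) = 0*(-2 + (1/6 - 2*6)) = 0*(-2 + (1/6 - 12)) = 0*(-2 - 71/6) = 0*(-83/6) = 0)
-368863 - H(d(15), -144) = -368863 - 1*0 = -368863 + 0 = -368863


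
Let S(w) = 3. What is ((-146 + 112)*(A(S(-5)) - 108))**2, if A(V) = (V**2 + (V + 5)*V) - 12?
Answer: 8749764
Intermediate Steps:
A(V) = -12 + V**2 + V*(5 + V) (A(V) = (V**2 + (5 + V)*V) - 12 = (V**2 + V*(5 + V)) - 12 = -12 + V**2 + V*(5 + V))
((-146 + 112)*(A(S(-5)) - 108))**2 = ((-146 + 112)*((-12 + 2*3**2 + 5*3) - 108))**2 = (-34*((-12 + 2*9 + 15) - 108))**2 = (-34*((-12 + 18 + 15) - 108))**2 = (-34*(21 - 108))**2 = (-34*(-87))**2 = 2958**2 = 8749764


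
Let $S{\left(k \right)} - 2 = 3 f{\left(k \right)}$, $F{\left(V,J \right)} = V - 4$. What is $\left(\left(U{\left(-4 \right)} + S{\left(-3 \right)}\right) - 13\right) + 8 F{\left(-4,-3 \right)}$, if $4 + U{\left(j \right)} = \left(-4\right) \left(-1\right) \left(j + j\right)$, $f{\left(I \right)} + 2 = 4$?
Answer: $-105$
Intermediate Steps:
$f{\left(I \right)} = 2$ ($f{\left(I \right)} = -2 + 4 = 2$)
$F{\left(V,J \right)} = -4 + V$ ($F{\left(V,J \right)} = V - 4 = -4 + V$)
$U{\left(j \right)} = -4 + 8 j$ ($U{\left(j \right)} = -4 + \left(-4\right) \left(-1\right) \left(j + j\right) = -4 + 4 \cdot 2 j = -4 + 8 j$)
$S{\left(k \right)} = 8$ ($S{\left(k \right)} = 2 + 3 \cdot 2 = 2 + 6 = 8$)
$\left(\left(U{\left(-4 \right)} + S{\left(-3 \right)}\right) - 13\right) + 8 F{\left(-4,-3 \right)} = \left(\left(\left(-4 + 8 \left(-4\right)\right) + 8\right) - 13\right) + 8 \left(-4 - 4\right) = \left(\left(\left(-4 - 32\right) + 8\right) - 13\right) + 8 \left(-8\right) = \left(\left(-36 + 8\right) - 13\right) - 64 = \left(-28 - 13\right) - 64 = -41 - 64 = -105$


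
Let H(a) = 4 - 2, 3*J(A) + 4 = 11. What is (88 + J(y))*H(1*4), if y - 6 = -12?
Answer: 542/3 ≈ 180.67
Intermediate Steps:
y = -6 (y = 6 - 12 = -6)
J(A) = 7/3 (J(A) = -4/3 + (1/3)*11 = -4/3 + 11/3 = 7/3)
H(a) = 2
(88 + J(y))*H(1*4) = (88 + 7/3)*2 = (271/3)*2 = 542/3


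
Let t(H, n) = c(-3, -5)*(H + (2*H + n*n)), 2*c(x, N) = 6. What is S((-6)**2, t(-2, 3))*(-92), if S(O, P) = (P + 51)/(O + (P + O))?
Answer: -1840/27 ≈ -68.148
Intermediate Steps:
c(x, N) = 3 (c(x, N) = (1/2)*6 = 3)
t(H, n) = 3*n**2 + 9*H (t(H, n) = 3*(H + (2*H + n*n)) = 3*(H + (2*H + n**2)) = 3*(H + (n**2 + 2*H)) = 3*(n**2 + 3*H) = 3*n**2 + 9*H)
S(O, P) = (51 + P)/(P + 2*O) (S(O, P) = (51 + P)/(O + (O + P)) = (51 + P)/(P + 2*O))
S((-6)**2, t(-2, 3))*(-92) = ((51 + (3*3**2 + 9*(-2)))/((3*3**2 + 9*(-2)) + 2*(-6)**2))*(-92) = ((51 + (3*9 - 18))/((3*9 - 18) + 2*36))*(-92) = ((51 + (27 - 18))/((27 - 18) + 72))*(-92) = ((51 + 9)/(9 + 72))*(-92) = (60/81)*(-92) = ((1/81)*60)*(-92) = (20/27)*(-92) = -1840/27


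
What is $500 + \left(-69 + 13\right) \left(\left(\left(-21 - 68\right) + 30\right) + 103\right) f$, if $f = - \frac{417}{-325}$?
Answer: $- \frac{864988}{325} \approx -2661.5$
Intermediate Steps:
$f = \frac{417}{325}$ ($f = \left(-417\right) \left(- \frac{1}{325}\right) = \frac{417}{325} \approx 1.2831$)
$500 + \left(-69 + 13\right) \left(\left(\left(-21 - 68\right) + 30\right) + 103\right) f = 500 + \left(-69 + 13\right) \left(\left(\left(-21 - 68\right) + 30\right) + 103\right) \frac{417}{325} = 500 + - 56 \left(\left(-89 + 30\right) + 103\right) \frac{417}{325} = 500 + - 56 \left(-59 + 103\right) \frac{417}{325} = 500 + \left(-56\right) 44 \cdot \frac{417}{325} = 500 - \frac{1027488}{325} = - \frac{864988}{325}$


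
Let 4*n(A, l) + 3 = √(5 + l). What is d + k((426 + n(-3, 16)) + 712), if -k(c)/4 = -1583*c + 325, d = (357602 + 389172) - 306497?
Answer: 7640044 + 1583*√21 ≈ 7.6473e+6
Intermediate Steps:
n(A, l) = -¾ + √(5 + l)/4
d = 440277 (d = 746774 - 306497 = 440277)
k(c) = -1300 + 6332*c (k(c) = -4*(-1583*c + 325) = -4*(325 - 1583*c) = -1300 + 6332*c)
d + k((426 + n(-3, 16)) + 712) = 440277 + (-1300 + 6332*((426 + (-¾ + √(5 + 16)/4)) + 712)) = 440277 + (-1300 + 6332*((426 + (-¾ + √21/4)) + 712)) = 440277 + (-1300 + 6332*((1701/4 + √21/4) + 712)) = 440277 + (-1300 + 6332*(4549/4 + √21/4)) = 440277 + (-1300 + (7201067 + 1583*√21)) = 440277 + (7199767 + 1583*√21) = 7640044 + 1583*√21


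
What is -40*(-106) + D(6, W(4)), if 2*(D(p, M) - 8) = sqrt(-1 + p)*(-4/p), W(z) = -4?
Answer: 4248 - sqrt(5)/3 ≈ 4247.3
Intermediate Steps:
D(p, M) = 8 - 2*sqrt(-1 + p)/p (D(p, M) = 8 + (sqrt(-1 + p)*(-4/p))/2 = 8 + (-4*sqrt(-1 + p)/p)/2 = 8 - 2*sqrt(-1 + p)/p)
-40*(-106) + D(6, W(4)) = -40*(-106) + (8 - 2*sqrt(-1 + 6)/6) = 4240 + (8 - 2*1/6*sqrt(5)) = 4240 + (8 - sqrt(5)/3) = 4248 - sqrt(5)/3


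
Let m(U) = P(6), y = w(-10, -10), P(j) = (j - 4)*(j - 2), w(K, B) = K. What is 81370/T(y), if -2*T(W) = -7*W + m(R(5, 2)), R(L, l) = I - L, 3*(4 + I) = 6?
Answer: -81370/39 ≈ -2086.4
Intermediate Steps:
P(j) = (-4 + j)*(-2 + j)
y = -10
I = -2 (I = -4 + (⅓)*6 = -4 + 2 = -2)
R(L, l) = -2 - L
m(U) = 8 (m(U) = 8 + 6² - 6*6 = 8 + 36 - 36 = 8)
T(W) = -4 + 7*W/2 (T(W) = -(-7*W + 8)/2 = -(8 - 7*W)/2 = -4 + 7*W/2)
81370/T(y) = 81370/(-4 + (7/2)*(-10)) = 81370/(-4 - 35) = 81370/(-39) = 81370*(-1/39) = -81370/39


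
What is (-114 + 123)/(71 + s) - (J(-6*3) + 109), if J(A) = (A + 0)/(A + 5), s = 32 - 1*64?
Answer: -1432/13 ≈ -110.15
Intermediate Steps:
s = -32 (s = 32 - 64 = -32)
J(A) = A/(5 + A)
(-114 + 123)/(71 + s) - (J(-6*3) + 109) = (-114 + 123)/(71 - 32) - ((-6*3)/(5 - 6*3) + 109) = 9/39 - (-18/(5 - 18) + 109) = 9*(1/39) - (-18/(-13) + 109) = 3/13 - (-18*(-1/13) + 109) = 3/13 - (18/13 + 109) = 3/13 - 1*1435/13 = 3/13 - 1435/13 = -1432/13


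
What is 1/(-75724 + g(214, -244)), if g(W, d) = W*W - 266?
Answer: -1/30194 ≈ -3.3119e-5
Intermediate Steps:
g(W, d) = -266 + W**2 (g(W, d) = W**2 - 266 = -266 + W**2)
1/(-75724 + g(214, -244)) = 1/(-75724 + (-266 + 214**2)) = 1/(-75724 + (-266 + 45796)) = 1/(-75724 + 45530) = 1/(-30194) = -1/30194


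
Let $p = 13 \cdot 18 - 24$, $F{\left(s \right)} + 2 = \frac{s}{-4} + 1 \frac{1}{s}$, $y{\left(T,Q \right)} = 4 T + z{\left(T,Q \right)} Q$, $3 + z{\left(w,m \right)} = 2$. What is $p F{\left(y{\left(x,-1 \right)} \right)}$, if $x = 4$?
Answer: $- \frac{44205}{34} \approx -1300.1$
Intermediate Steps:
$z{\left(w,m \right)} = -1$ ($z{\left(w,m \right)} = -3 + 2 = -1$)
$y{\left(T,Q \right)} = - Q + 4 T$ ($y{\left(T,Q \right)} = 4 T - Q = - Q + 4 T$)
$F{\left(s \right)} = -2 + \frac{1}{s} - \frac{s}{4}$ ($F{\left(s \right)} = -2 + \left(\frac{s}{-4} + 1 \frac{1}{s}\right) = -2 + \left(s \left(- \frac{1}{4}\right) + \frac{1}{s}\right) = -2 - \left(- \frac{1}{s} + \frac{s}{4}\right) = -2 + \frac{1}{s} - \frac{s}{4}$)
$p = 210$ ($p = 234 - 24 = 210$)
$p F{\left(y{\left(x,-1 \right)} \right)} = 210 \left(-2 + \frac{1}{\left(-1\right) \left(-1\right) + 4 \cdot 4} - \frac{\left(-1\right) \left(-1\right) + 4 \cdot 4}{4}\right) = 210 \left(-2 + \frac{1}{1 + 16} - \frac{1 + 16}{4}\right) = 210 \left(-2 + \frac{1}{17} - \frac{17}{4}\right) = 210 \left(- \frac{421}{68}\right) = - \frac{44205}{34}$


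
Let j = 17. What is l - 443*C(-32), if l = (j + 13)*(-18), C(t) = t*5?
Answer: 70340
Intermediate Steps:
C(t) = 5*t
l = -540 (l = (17 + 13)*(-18) = 30*(-18) = -540)
l - 443*C(-32) = -540 - 2215*(-32) = -540 - 443*(-160) = -540 + 70880 = 70340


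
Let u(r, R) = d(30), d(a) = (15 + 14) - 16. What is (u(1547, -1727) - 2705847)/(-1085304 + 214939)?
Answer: 2705834/870365 ≈ 3.1088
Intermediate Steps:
d(a) = 13 (d(a) = 29 - 16 = 13)
u(r, R) = 13
(u(1547, -1727) - 2705847)/(-1085304 + 214939) = (13 - 2705847)/(-1085304 + 214939) = -2705834/(-870365) = -2705834*(-1/870365) = 2705834/870365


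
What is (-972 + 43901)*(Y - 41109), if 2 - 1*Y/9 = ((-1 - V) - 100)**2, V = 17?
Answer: -7143686103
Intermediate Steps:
Y = -125298 (Y = 18 - 9*((-1 - 1*17) - 100)**2 = 18 - 9*((-1 - 17) - 100)**2 = 18 - 9*(-18 - 100)**2 = 18 - 9*(-118)**2 = 18 - 9*13924 = 18 - 125316 = -125298)
(-972 + 43901)*(Y - 41109) = (-972 + 43901)*(-125298 - 41109) = 42929*(-166407) = -7143686103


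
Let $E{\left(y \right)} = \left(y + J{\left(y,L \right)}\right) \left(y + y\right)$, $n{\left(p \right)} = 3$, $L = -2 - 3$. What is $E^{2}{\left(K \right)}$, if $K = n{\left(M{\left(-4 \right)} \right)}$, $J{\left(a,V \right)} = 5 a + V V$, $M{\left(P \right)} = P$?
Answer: $66564$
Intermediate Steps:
$L = -5$ ($L = -2 - 3 = -5$)
$J{\left(a,V \right)} = V^{2} + 5 a$ ($J{\left(a,V \right)} = 5 a + V^{2} = V^{2} + 5 a$)
$K = 3$
$E{\left(y \right)} = 2 y \left(25 + 6 y\right)$ ($E{\left(y \right)} = \left(y + \left(\left(-5\right)^{2} + 5 y\right)\right) \left(y + y\right) = \left(y + \left(25 + 5 y\right)\right) 2 y = \left(25 + 6 y\right) 2 y = 2 y \left(25 + 6 y\right)$)
$E^{2}{\left(K \right)} = \left(2 \cdot 3 \left(25 + 6 \cdot 3\right)\right)^{2} = \left(2 \cdot 3 \left(25 + 18\right)\right)^{2} = \left(2 \cdot 3 \cdot 43\right)^{2} = 258^{2} = 66564$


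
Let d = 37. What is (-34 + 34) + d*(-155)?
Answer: -5735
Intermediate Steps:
(-34 + 34) + d*(-155) = (-34 + 34) + 37*(-155) = 0 - 5735 = -5735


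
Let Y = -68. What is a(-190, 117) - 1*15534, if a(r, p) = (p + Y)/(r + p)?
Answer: -1134031/73 ≈ -15535.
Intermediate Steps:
a(r, p) = (-68 + p)/(p + r) (a(r, p) = (p - 68)/(r + p) = (-68 + p)/(p + r))
a(-190, 117) - 1*15534 = (-68 + 117)/(117 - 190) - 1*15534 = 49/(-73) - 15534 = -1/73*49 - 15534 = -49/73 - 15534 = -1134031/73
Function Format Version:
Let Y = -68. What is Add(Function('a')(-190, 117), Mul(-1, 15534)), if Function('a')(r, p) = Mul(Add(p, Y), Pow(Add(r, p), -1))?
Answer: Rational(-1134031, 73) ≈ -15535.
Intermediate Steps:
Function('a')(r, p) = Mul(Pow(Add(p, r), -1), Add(-68, p)) (Function('a')(r, p) = Mul(Add(p, -68), Pow(Add(r, p), -1)) = Mul(Add(-68, p), Pow(Add(p, r), -1)) = Mul(Pow(Add(p, r), -1), Add(-68, p)))
Add(Function('a')(-190, 117), Mul(-1, 15534)) = Add(Mul(Pow(Add(117, -190), -1), Add(-68, 117)), Mul(-1, 15534)) = Add(Mul(Pow(-73, -1), 49), -15534) = Add(Mul(Rational(-1, 73), 49), -15534) = Add(Rational(-49, 73), -15534) = Rational(-1134031, 73)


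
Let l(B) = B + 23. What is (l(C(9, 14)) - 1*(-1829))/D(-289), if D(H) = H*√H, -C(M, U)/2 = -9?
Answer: 110*I/289 ≈ 0.38062*I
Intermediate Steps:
C(M, U) = 18 (C(M, U) = -2*(-9) = 18)
D(H) = H^(3/2)
l(B) = 23 + B
(l(C(9, 14)) - 1*(-1829))/D(-289) = ((23 + 18) - 1*(-1829))/((-289)^(3/2)) = (41 + 1829)/((-4913*I)) = 1870*(I/4913) = 110*I/289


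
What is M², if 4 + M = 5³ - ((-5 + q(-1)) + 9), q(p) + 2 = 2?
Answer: 13689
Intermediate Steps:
q(p) = 0 (q(p) = -2 + 2 = 0)
M = 117 (M = -4 + (5³ - ((-5 + 0) + 9)) = -4 + (125 - (-5 + 9)) = -4 + (125 - 1*4) = -4 + (125 - 4) = -4 + 121 = 117)
M² = 117² = 13689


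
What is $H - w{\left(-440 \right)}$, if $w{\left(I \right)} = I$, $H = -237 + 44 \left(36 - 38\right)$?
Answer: $115$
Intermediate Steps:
$H = -325$ ($H = -237 + 44 \left(36 - 38\right) = -237 + 44 \left(-2\right) = -237 - 88 = -325$)
$H - w{\left(-440 \right)} = -325 - -440 = -325 + 440 = 115$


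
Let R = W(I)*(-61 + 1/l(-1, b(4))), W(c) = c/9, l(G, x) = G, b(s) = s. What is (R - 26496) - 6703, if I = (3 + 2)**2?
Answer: -300341/9 ≈ -33371.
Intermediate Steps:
I = 25 (I = 5**2 = 25)
W(c) = c/9 (W(c) = c*(1/9) = c/9)
R = -1550/9 (R = ((1/9)*25)*(-61 + 1/(-1)) = 25*(-61 - 1)/9 = (25/9)*(-62) = -1550/9 ≈ -172.22)
(R - 26496) - 6703 = (-1550/9 - 26496) - 6703 = -240014/9 - 6703 = -300341/9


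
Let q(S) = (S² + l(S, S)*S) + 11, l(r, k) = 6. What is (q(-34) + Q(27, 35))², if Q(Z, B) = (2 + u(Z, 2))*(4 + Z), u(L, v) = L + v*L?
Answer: 12503296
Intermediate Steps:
u(L, v) = L + L*v
Q(Z, B) = (2 + 3*Z)*(4 + Z) (Q(Z, B) = (2 + Z*(1 + 2))*(4 + Z) = (2 + Z*3)*(4 + Z) = (2 + 3*Z)*(4 + Z))
q(S) = 11 + S² + 6*S (q(S) = (S² + 6*S) + 11 = 11 + S² + 6*S)
(q(-34) + Q(27, 35))² = ((11 + (-34)² + 6*(-34)) + (8 + 3*27² + 14*27))² = ((11 + 1156 - 204) + (8 + 3*729 + 378))² = (963 + (8 + 2187 + 378))² = (963 + 2573)² = 3536² = 12503296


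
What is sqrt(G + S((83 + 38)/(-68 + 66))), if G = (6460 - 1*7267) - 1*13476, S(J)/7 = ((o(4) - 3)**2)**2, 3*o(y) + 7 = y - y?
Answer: I*sqrt(698171)/9 ≈ 92.841*I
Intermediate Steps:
o(y) = -7/3 (o(y) = -7/3 + (y - y)/3 = -7/3 + (1/3)*0 = -7/3 + 0 = -7/3)
S(J) = 458752/81 (S(J) = 7*((-7/3 - 3)**2)**2 = 7*((-16/3)**2)**2 = 7*(256/9)**2 = 7*(65536/81) = 458752/81)
G = -14283 (G = (6460 - 7267) - 13476 = -807 - 13476 = -14283)
sqrt(G + S((83 + 38)/(-68 + 66))) = sqrt(-14283 + 458752/81) = sqrt(-698171/81) = I*sqrt(698171)/9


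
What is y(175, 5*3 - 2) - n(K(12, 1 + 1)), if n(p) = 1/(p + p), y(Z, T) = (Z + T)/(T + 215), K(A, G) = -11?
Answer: 1091/1254 ≈ 0.87002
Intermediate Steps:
y(Z, T) = (T + Z)/(215 + T)
n(p) = 1/(2*p)
y(175, 5*3 - 2) - n(K(12, 1 + 1)) = ((5*3 - 2) + 175)/(215 + (5*3 - 2)) - 1/(2*(-11)) = ((15 - 2) + 175)/(215 + (15 - 2)) - (-1)/(2*11) = (13 + 175)/(215 + 13) - 1*(-1/22) = 188/228 + 1/22 = (1/228)*188 + 1/22 = 47/57 + 1/22 = 1091/1254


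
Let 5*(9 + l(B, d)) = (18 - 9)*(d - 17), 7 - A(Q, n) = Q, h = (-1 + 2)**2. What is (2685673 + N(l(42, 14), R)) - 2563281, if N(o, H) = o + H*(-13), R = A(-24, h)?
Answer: 609873/5 ≈ 1.2197e+5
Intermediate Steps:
h = 1 (h = 1**2 = 1)
A(Q, n) = 7 - Q
l(B, d) = -198/5 + 9*d/5 (l(B, d) = -9 + ((18 - 9)*(d - 17))/5 = -9 + (9*(-17 + d))/5 = -9 + (-153 + 9*d)/5 = -9 + (-153/5 + 9*d/5) = -198/5 + 9*d/5)
R = 31 (R = 7 - 1*(-24) = 7 + 24 = 31)
N(o, H) = o - 13*H
(2685673 + N(l(42, 14), R)) - 2563281 = (2685673 + ((-198/5 + (9/5)*14) - 13*31)) - 2563281 = (2685673 + ((-198/5 + 126/5) - 403)) - 2563281 = (2685673 + (-72/5 - 403)) - 2563281 = (2685673 - 2087/5) - 2563281 = 13426278/5 - 2563281 = 609873/5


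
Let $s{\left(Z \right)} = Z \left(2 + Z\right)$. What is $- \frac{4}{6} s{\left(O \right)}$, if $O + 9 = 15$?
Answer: $-32$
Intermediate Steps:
$O = 6$ ($O = -9 + 15 = 6$)
$- \frac{4}{6} s{\left(O \right)} = - \frac{4}{6} \cdot 6 \left(2 + 6\right) = \left(-4\right) \frac{1}{6} \cdot 6 \cdot 8 = \left(- \frac{2}{3}\right) 48 = -32$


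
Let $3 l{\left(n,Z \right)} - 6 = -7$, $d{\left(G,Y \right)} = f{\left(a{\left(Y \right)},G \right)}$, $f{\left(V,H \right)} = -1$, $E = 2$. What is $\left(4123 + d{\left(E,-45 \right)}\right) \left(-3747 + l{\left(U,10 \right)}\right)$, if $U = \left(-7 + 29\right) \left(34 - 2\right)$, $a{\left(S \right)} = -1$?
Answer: $-15446508$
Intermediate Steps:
$d{\left(G,Y \right)} = -1$
$U = 704$ ($U = 22 \cdot 32 = 704$)
$l{\left(n,Z \right)} = - \frac{1}{3}$ ($l{\left(n,Z \right)} = 2 + \frac{1}{3} \left(-7\right) = 2 - \frac{7}{3} = - \frac{1}{3}$)
$\left(4123 + d{\left(E,-45 \right)}\right) \left(-3747 + l{\left(U,10 \right)}\right) = \left(4123 - 1\right) \left(-3747 - \frac{1}{3}\right) = 4122 \left(- \frac{11242}{3}\right) = -15446508$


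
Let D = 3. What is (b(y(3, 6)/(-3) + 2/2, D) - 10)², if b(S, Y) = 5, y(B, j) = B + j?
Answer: 25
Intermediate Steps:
(b(y(3, 6)/(-3) + 2/2, D) - 10)² = (5 - 10)² = (-5)² = 25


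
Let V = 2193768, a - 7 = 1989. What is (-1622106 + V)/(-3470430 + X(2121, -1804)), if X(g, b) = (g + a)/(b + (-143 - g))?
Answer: -2325521016/14117713357 ≈ -0.16472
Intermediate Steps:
a = 1996 (a = 7 + 1989 = 1996)
X(g, b) = (1996 + g)/(-143 + b - g) (X(g, b) = (g + 1996)/(b + (-143 - g)) = (1996 + g)/(-143 + b - g))
(-1622106 + V)/(-3470430 + X(2121, -1804)) = (-1622106 + 2193768)/(-3470430 + (1996 + 2121)/(-143 - 1804 - 1*2121)) = 571662/(-3470430 + 4117/(-143 - 1804 - 2121)) = 571662/(-3470430 + 4117/(-4068)) = 571662/(-3470430 - 1/4068*4117) = 571662/(-3470430 - 4117/4068) = 571662/(-14117713357/4068) = 571662*(-4068/14117713357) = -2325521016/14117713357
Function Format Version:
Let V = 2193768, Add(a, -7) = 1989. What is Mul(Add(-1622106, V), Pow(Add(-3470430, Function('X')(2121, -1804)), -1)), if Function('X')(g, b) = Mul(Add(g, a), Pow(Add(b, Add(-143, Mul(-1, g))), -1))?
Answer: Rational(-2325521016, 14117713357) ≈ -0.16472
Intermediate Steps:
a = 1996 (a = Add(7, 1989) = 1996)
Function('X')(g, b) = Mul(Pow(Add(-143, b, Mul(-1, g)), -1), Add(1996, g)) (Function('X')(g, b) = Mul(Add(g, 1996), Pow(Add(b, Add(-143, Mul(-1, g))), -1)) = Mul(Add(1996, g), Pow(Add(-143, b, Mul(-1, g)), -1)) = Mul(Pow(Add(-143, b, Mul(-1, g)), -1), Add(1996, g)))
Mul(Add(-1622106, V), Pow(Add(-3470430, Function('X')(2121, -1804)), -1)) = Mul(Add(-1622106, 2193768), Pow(Add(-3470430, Mul(Pow(Add(-143, -1804, Mul(-1, 2121)), -1), Add(1996, 2121))), -1)) = Mul(571662, Pow(Add(-3470430, Mul(Pow(Add(-143, -1804, -2121), -1), 4117)), -1)) = Mul(571662, Pow(Add(-3470430, Mul(Pow(-4068, -1), 4117)), -1)) = Mul(571662, Pow(Add(-3470430, Mul(Rational(-1, 4068), 4117)), -1)) = Mul(571662, Pow(Add(-3470430, Rational(-4117, 4068)), -1)) = Mul(571662, Pow(Rational(-14117713357, 4068), -1)) = Mul(571662, Rational(-4068, 14117713357)) = Rational(-2325521016, 14117713357)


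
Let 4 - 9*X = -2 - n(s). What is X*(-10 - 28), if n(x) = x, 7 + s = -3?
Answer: 152/9 ≈ 16.889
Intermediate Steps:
s = -10 (s = -7 - 3 = -10)
X = -4/9 (X = 4/9 - (-2 - 1*(-10))/9 = 4/9 - (-2 + 10)/9 = 4/9 - 1/9*8 = 4/9 - 8/9 = -4/9 ≈ -0.44444)
X*(-10 - 28) = -4*(-10 - 28)/9 = -4/9*(-38) = 152/9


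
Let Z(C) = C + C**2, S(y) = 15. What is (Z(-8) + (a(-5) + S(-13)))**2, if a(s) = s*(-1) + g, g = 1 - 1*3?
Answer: 5476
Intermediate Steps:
g = -2 (g = 1 - 3 = -2)
a(s) = -2 - s (a(s) = s*(-1) - 2 = -s - 2 = -2 - s)
(Z(-8) + (a(-5) + S(-13)))**2 = (-8*(1 - 8) + ((-2 - 1*(-5)) + 15))**2 = (-8*(-7) + ((-2 + 5) + 15))**2 = (56 + (3 + 15))**2 = (56 + 18)**2 = 74**2 = 5476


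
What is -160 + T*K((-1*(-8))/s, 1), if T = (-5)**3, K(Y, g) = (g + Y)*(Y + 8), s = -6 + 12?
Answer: -25940/9 ≈ -2882.2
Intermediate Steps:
s = 6
K(Y, g) = (8 + Y)*(Y + g) (K(Y, g) = (Y + g)*(8 + Y) = (8 + Y)*(Y + g))
T = -125
-160 + T*K((-1*(-8))/s, 1) = -160 - 125*((-1*(-8)/6)**2 + 8*(-1*(-8)/6) + 8*1 + (-1*(-8)/6)*1) = -160 - 125*((8*(1/6))**2 + 8*(8*(1/6)) + 8 + (8*(1/6))*1) = -160 - 125*((4/3)**2 + 8*(4/3) + 8 + (4/3)*1) = -160 - 125*(16/9 + 32/3 + 8 + 4/3) = -160 - 125*196/9 = -160 - 24500/9 = -25940/9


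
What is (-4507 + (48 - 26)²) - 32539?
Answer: -36562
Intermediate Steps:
(-4507 + (48 - 26)²) - 32539 = (-4507 + 22²) - 32539 = (-4507 + 484) - 32539 = -4023 - 32539 = -36562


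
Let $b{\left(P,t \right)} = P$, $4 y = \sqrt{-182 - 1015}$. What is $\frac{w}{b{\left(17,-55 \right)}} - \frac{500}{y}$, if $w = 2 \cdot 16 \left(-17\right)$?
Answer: $-32 + \frac{2000 i \sqrt{133}}{399} \approx -32.0 + 57.807 i$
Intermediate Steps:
$y = \frac{3 i \sqrt{133}}{4}$ ($y = \frac{\sqrt{-182 - 1015}}{4} = \frac{\sqrt{-1197}}{4} = \frac{3 i \sqrt{133}}{4} \approx 8.6494 i$)
$w = -544$ ($w = 32 \left(-17\right) = -544$)
$\frac{w}{b{\left(17,-55 \right)}} - \frac{500}{y} = - \frac{544}{17} - \frac{500}{\frac{3}{4} i \sqrt{133}} = \left(-544\right) \frac{1}{17} - 500 \left(- \frac{4 i \sqrt{133}}{399}\right) = -32 + \frac{2000 i \sqrt{133}}{399}$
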